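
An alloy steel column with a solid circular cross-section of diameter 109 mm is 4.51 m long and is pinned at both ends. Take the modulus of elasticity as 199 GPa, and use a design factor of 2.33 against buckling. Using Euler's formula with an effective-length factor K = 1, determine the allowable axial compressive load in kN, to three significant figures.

P_allow = 287 kN

I = πd⁴/64 = π×109⁴/64 = 6.929×10^6 mm⁴.
Effective length L_e = KL = 1×4.51 m = 4510 mm.
Euler critical load P_cr = π²EI/L_e² = π²×199000×6.929×10^6/4510² = 669100 N.
P_allow = P_cr/n = 669100/2.33 = 287200 N.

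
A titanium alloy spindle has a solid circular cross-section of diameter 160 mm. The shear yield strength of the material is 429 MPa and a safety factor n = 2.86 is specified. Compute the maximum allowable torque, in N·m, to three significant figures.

T_allow = 1.21×10^5 N·m

τ_allow = 429/2.86 = 150.0 MPa.
For a solid shaft T_allow = τ_allow·πd³/16; πd³/16 = π×160³/16 = 804200 mm³.
T_allow = 150.0×804200 = 1.206×10^8 N·mm = 120600 N·m.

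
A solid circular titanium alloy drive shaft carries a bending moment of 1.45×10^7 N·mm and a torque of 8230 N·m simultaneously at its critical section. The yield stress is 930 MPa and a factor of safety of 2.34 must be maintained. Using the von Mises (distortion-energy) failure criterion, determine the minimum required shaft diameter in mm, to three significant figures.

d = 74.5 mm

σ_allow = σ_y/n = 930/2.34 = 397.4 MPa.
For a solid shaft σ_b = 32M/(πd³) and τ = 16T/(πd³), so the von Mises stress is σ' = (16/πd³)·√(4M²+3T²).
√(4M²+3T²) = √(4×(1.450×10^7)² + 3×(8.230×10^6)²) = 3.231×10^7 N·mm.
d³ = 16×3.231×10^7/(π×397.4) = 414100 mm³.
d = 74.54 mm.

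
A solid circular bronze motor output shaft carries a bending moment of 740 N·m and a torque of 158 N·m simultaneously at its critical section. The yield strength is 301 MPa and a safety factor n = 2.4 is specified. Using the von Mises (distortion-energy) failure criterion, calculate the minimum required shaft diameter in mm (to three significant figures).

σ_allow = σ_y/n = 301/2.4 = 125.4 MPa.
For a solid shaft σ_b = 32M/(πd³) and τ = 16T/(πd³), so the von Mises stress is σ' = (16/πd³)·√(4M²+3T²).
√(4M²+3T²) = √(4×(740000)² + 3×(158000)²) = 1.505×10^6 N·mm.
d³ = 16×1.505×10^6/(π×125.4) = 61120 mm³.
d = 39.39 mm.

d = 39.4 mm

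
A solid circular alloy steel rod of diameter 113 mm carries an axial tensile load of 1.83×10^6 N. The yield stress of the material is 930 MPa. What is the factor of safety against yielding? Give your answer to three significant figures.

A = πd²/4 = 10030 mm².
σ = F/A = 1830000/10030 = 182.5 MPa.
n = 930/182.5 = 5.097.

n = 5.10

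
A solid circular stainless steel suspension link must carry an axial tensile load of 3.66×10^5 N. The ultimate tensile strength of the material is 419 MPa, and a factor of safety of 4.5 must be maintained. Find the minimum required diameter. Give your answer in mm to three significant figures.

Allowable stress σ_allow = 419/4.5 = 93.11 MPa.
Required area A = F/σ_allow = 366000/93.11 = 3931 mm².
A = πd²/4 → d = √(4A/π) = 70.74 mm.

d = 70.7 mm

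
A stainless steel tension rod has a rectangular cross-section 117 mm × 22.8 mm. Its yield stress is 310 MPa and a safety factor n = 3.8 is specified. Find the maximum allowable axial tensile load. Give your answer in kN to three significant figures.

σ_allow = 310/3.8 = 81.58 MPa.
A = 117×22.8 = 2668 mm².
F_allow = σ_allow × A = 81.58×2668 = 217600 N.

F_allow = 218 kN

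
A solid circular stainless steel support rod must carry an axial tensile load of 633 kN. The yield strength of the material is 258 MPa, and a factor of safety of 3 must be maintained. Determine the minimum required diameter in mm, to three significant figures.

d = 96.8 mm

Allowable stress σ_allow = 258/3 = 86.00 MPa.
Required area A = F/σ_allow = 633000/86.00 = 7360 mm².
A = πd²/4 → d = √(4A/π) = 96.81 mm.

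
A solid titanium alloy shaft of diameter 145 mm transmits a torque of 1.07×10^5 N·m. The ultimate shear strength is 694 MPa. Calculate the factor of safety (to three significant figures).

n = 3.88

τ = 16T/(πd³) = 16×1.0700×10^8/(π×145³) = 178.8 MPa.
n = τ_limit/τ = 694/178.8 = 3.882.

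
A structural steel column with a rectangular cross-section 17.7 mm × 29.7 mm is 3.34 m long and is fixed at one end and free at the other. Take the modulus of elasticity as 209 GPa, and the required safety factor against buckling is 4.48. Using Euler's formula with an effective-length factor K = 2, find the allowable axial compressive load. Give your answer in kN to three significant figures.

Buckling occurs about the weak axis: I_min = h·b³/12 = 29.7×17.7³/12 = 13720 mm⁴ (b = 17.7 mm is the smaller dimension).
Effective length L_e = KL = 2×3.34 m = 6680 mm.
Euler critical load P_cr = π²EI/L_e² = π²×209000×13720/6680² = 634.4 N.
P_allow = P_cr/n = 634.4/4.48 = 141.6 N.

P_allow = 0.142 kN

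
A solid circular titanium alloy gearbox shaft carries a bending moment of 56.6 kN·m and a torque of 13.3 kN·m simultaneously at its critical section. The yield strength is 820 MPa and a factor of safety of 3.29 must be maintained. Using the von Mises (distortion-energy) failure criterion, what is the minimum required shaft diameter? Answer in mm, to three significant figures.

σ_allow = σ_y/n = 820/3.29 = 249.2 MPa.
For a solid shaft σ_b = 32M/(πd³) and τ = 16T/(πd³), so the von Mises stress is σ' = (16/πd³)·√(4M²+3T²).
√(4M²+3T²) = √(4×(5.660×10^7)² + 3×(1.330×10^7)²) = 1.155×10^8 N·mm.
d³ = 16×1.155×10^8/(π×249.2) = 2.361×10^6 mm³.
d = 133.1 mm.

d = 133 mm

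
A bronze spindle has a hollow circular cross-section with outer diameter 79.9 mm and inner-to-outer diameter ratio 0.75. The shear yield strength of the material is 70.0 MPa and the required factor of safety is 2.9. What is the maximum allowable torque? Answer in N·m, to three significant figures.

τ_allow = 70.0/2.9 = 24.14 MPa.
For a hollow shaft T_allow = τ_allow·πd_o³(1−k⁴)/16 with 1−k⁴ = 0.6836, so πd_o³(1−k⁴)/16 = 68460 mm³.
T_allow = 24.14×68460 = 1.653×10^6 N·mm = 1653 N·m.

T_allow = 1650 N·m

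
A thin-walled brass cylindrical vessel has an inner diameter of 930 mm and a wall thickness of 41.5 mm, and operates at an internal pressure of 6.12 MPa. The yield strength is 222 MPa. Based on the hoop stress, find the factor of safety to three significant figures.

n = 3.24

σ_h = pD/(2t) = 6.12×930/(2×41.5) = 68.57 MPa.
n = 222/68.57 = 3.237.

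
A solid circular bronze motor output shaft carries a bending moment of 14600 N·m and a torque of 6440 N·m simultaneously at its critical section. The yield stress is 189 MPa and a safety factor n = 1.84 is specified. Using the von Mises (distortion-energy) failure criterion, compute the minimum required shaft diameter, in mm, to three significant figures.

d = 116 mm

σ_allow = σ_y/n = 189/1.84 = 102.7 MPa.
For a solid shaft σ_b = 32M/(πd³) and τ = 16T/(πd³), so the von Mises stress is σ' = (16/πd³)·√(4M²+3T²).
√(4M²+3T²) = √(4×(1.460×10^7)² + 3×(6.440×10^6)²) = 3.126×10^7 N·mm.
d³ = 16×3.126×10^7/(π×102.7) = 1.550×10^6 mm³.
d = 115.7 mm.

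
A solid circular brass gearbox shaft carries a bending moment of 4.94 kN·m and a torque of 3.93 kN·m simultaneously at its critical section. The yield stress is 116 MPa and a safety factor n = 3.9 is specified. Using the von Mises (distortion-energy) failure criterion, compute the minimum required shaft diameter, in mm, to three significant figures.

σ_allow = σ_y/n = 116/3.9 = 29.74 MPa.
For a solid shaft σ_b = 32M/(πd³) and τ = 16T/(πd³), so the von Mises stress is σ' = (16/πd³)·√(4M²+3T²).
√(4M²+3T²) = √(4×(4.940×10^6)² + 3×(3.930×10^6)²) = 1.200×10^7 N·mm.
d³ = 16×1.200×10^7/(π×29.74) = 2.054×10^6 mm³.
d = 127.1 mm.

d = 127 mm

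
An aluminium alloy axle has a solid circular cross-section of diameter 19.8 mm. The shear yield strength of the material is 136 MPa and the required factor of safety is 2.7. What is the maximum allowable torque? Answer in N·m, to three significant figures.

τ_allow = 136/2.7 = 50.37 MPa.
For a solid shaft T_allow = τ_allow·πd³/16; πd³/16 = π×19.8³/16 = 1524 mm³.
T_allow = 50.37×1524 = 76770 N·mm = 76.77 N·m.

T_allow = 76.8 N·m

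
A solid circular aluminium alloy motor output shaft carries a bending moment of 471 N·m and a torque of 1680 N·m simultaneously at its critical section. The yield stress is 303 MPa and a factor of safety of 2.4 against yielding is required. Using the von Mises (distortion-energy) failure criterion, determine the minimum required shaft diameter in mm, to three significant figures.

d = 49.8 mm

σ_allow = σ_y/n = 303/2.4 = 126.2 MPa.
For a solid shaft σ_b = 32M/(πd³) and τ = 16T/(πd³), so the von Mises stress is σ' = (16/πd³)·√(4M²+3T²).
√(4M²+3T²) = √(4×(471000)² + 3×(1.680×10^6)²) = 3.059×10^6 N·mm.
d³ = 16×3.059×10^6/(π×126.2) = 123400 mm³.
d = 49.78 mm.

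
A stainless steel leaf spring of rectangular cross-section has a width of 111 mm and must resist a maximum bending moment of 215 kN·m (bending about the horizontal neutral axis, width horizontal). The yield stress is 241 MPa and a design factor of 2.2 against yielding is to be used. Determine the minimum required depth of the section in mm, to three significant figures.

h = 326 mm

σ_allow = 241/2.2 = 109.5 MPa.
For a rectangular section σ = 6M/(bh²), so h² = 6M/(b σ_allow) = 6×2.1500×10^8/(111×109.5) = 106100 mm².
h = 325.7 mm.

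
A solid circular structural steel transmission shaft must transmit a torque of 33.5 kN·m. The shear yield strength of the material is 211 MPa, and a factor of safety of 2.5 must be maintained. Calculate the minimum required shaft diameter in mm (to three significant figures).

d = 126 mm

Allowable shear stress τ_allow = 211/2.5 = 84.40 MPa.
For a solid shaft τ = 16T/(πd³), so d³ = 16T/(π τ_allow) = 16×3.3500×10^7/(π×84.40) = 2.021×10^6 mm³.
d = (2.021×10^6)^(1/3) = 126.4 mm.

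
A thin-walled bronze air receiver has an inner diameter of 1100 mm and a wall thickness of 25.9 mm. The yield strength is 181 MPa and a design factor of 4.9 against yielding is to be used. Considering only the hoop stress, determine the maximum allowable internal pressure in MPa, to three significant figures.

p_allow = 1.74 MPa

σ_allow = 181/4.9 = 36.94 MPa.
σ_h = pD/(2t) → p_allow = 2σ_allow t/D = 2×36.94×25.9/1100 = 1.739 MPa.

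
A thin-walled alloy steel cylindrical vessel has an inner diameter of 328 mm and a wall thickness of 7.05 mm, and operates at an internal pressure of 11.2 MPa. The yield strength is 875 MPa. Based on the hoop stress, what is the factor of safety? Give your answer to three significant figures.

σ_h = pD/(2t) = 11.2×328/(2×7.05) = 260.5 MPa.
n = 875/260.5 = 3.358.

n = 3.36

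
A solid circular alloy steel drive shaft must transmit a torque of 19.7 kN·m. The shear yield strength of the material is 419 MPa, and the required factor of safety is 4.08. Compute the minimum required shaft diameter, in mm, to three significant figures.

d = 99.2 mm

Allowable shear stress τ_allow = 419/4.08 = 102.7 MPa.
For a solid shaft τ = 16T/(πd³), so d³ = 16T/(π τ_allow) = 16×1.9700×10^7/(π×102.7) = 977000 mm³.
d = (977000)^(1/3) = 99.23 mm.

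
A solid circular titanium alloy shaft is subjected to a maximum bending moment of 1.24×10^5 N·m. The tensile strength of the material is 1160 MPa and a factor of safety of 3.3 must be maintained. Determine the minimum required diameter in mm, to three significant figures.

σ_allow = 1160/3.3 = 351.5 MPa.
For a solid circular section σ = 32M/(πd³), so d³ = 32M/(π σ_allow) = 32×1.2400×10^8/(π×351.5) = 3.593×10^6 mm³.
d = 153.2 mm.

d = 153 mm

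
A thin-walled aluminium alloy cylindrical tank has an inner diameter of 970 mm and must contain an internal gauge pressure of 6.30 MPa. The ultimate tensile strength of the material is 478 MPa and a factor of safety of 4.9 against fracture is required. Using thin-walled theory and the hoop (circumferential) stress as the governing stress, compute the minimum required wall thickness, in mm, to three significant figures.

σ_allow = 478/4.9 = 97.55 MPa.
Hoop stress σ_h = pD/(2t), so t = pD/(2σ_allow) = 6.30×970/(2×97.55) = 31.32 mm.

t = 31.3 mm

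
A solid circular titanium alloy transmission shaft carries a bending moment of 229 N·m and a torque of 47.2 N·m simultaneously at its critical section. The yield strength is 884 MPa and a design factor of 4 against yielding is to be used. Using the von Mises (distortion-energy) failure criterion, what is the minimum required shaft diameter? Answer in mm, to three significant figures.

d = 22.1 mm

σ_allow = σ_y/n = 884/4 = 221.0 MPa.
For a solid shaft σ_b = 32M/(πd³) and τ = 16T/(πd³), so the von Mises stress is σ' = (16/πd³)·√(4M²+3T²).
√(4M²+3T²) = √(4×(229000)² + 3×(47200)²) = 465200 N·mm.
d³ = 16×465200/(π×221.0) = 10720 mm³.
d = 22.05 mm.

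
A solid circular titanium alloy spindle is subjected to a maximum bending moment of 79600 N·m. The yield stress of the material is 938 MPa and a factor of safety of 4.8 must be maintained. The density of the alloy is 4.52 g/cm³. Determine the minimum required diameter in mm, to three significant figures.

d = 161 mm

σ_allow = 938/4.8 = 195.4 MPa.
For a solid circular section σ = 32M/(πd³), so d³ = 32M/(π σ_allow) = 32×7.9600×10^7/(π×195.4) = 4.149×10^6 mm³.
d = 160.7 mm.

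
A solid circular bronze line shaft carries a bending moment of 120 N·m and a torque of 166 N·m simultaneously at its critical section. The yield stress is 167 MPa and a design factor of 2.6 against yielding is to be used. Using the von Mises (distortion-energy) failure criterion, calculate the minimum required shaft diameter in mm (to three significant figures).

d = 31.0 mm

σ_allow = σ_y/n = 167/2.6 = 64.23 MPa.
For a solid shaft σ_b = 32M/(πd³) and τ = 16T/(πd³), so the von Mises stress is σ' = (16/πd³)·√(4M²+3T²).
√(4M²+3T²) = √(4×(120000)² + 3×(166000)²) = 374500 N·mm.
d³ = 16×374500/(π×64.23) = 29700 mm³.
d = 30.97 mm.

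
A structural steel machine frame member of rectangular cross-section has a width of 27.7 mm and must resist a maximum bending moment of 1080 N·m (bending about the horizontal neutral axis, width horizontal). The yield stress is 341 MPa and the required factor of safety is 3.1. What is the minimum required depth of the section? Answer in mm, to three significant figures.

σ_allow = 341/3.1 = 110.0 MPa.
For a rectangular section σ = 6M/(bh²), so h² = 6M/(b σ_allow) = 6×1080000/(27.7×110.0) = 2127 mm².
h = 46.12 mm.

h = 46.1 mm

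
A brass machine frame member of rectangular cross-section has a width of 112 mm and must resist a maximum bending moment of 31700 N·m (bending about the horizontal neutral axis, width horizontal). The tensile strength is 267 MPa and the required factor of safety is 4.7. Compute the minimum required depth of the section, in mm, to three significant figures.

σ_allow = 267/4.7 = 56.81 MPa.
For a rectangular section σ = 6M/(bh²), so h² = 6M/(b σ_allow) = 6×3.1700×10^7/(112×56.81) = 29890 mm².
h = 172.9 mm.

h = 173 mm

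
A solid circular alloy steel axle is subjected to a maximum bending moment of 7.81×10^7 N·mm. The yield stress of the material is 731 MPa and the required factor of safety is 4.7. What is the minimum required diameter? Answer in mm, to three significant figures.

d = 172 mm

σ_allow = 731/4.7 = 155.5 MPa.
For a solid circular section σ = 32M/(πd³), so d³ = 32M/(π σ_allow) = 32×7.8100×10^7/(π×155.5) = 5.115×10^6 mm³.
d = 172.3 mm.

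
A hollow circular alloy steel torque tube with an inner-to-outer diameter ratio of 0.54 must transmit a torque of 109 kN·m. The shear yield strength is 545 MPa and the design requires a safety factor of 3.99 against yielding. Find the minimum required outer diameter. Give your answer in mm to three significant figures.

d_o = 164 mm

τ_allow = 545/3.99 = 136.6 MPa.
For a hollow shaft τ = 16T/[πd_o³(1−k⁴)] with k = 0.54, so 1−k⁴ = 0.9150.
d_o³ = 16T/[π τ_allow (1−k⁴)] = 16×1.0900×10^8/(π×136.6×0.9150) = 4.442×10^6 mm³.
d_o = 164.4 mm.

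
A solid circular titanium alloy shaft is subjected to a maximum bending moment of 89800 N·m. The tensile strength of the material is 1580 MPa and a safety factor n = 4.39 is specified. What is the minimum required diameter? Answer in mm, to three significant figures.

σ_allow = 1580/4.39 = 359.9 MPa.
For a solid circular section σ = 32M/(πd³), so d³ = 32M/(π σ_allow) = 32×8.9800×10^7/(π×359.9) = 2.541×10^6 mm³.
d = 136.5 mm.

d = 136 mm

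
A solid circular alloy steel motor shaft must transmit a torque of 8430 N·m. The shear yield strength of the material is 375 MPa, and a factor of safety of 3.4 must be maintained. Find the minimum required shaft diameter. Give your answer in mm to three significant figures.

Allowable shear stress τ_allow = 375/3.4 = 110.3 MPa.
For a solid shaft τ = 16T/(πd³), so d³ = 16T/(π τ_allow) = 16×8430000/(π×110.3) = 389300 mm³.
d = (389300)^(1/3) = 73.02 mm.

d = 73.0 mm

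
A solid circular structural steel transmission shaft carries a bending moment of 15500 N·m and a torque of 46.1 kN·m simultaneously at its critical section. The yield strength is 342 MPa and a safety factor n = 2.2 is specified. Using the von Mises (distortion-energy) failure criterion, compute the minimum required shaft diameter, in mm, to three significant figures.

d = 141 mm

σ_allow = σ_y/n = 342/2.2 = 155.5 MPa.
For a solid shaft σ_b = 32M/(πd³) and τ = 16T/(πd³), so the von Mises stress is σ' = (16/πd³)·√(4M²+3T²).
√(4M²+3T²) = √(4×(1.550×10^7)² + 3×(4.610×10^7)²) = 8.565×10^7 N·mm.
d³ = 16×8.565×10^7/(π×155.5) = 2.806×10^6 mm³.
d = 141.0 mm.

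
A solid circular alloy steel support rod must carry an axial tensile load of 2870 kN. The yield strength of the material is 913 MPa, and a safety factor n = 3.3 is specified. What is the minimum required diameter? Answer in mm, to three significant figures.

d = 115 mm

Allowable stress σ_allow = 913/3.3 = 276.7 MPa.
Required area A = F/σ_allow = 2870000/276.7 = 10370 mm².
A = πd²/4 → d = √(4A/π) = 114.9 mm.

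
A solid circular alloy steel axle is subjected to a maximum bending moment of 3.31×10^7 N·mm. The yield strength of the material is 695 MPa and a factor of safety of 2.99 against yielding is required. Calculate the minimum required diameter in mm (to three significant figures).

σ_allow = 695/2.99 = 232.4 MPa.
For a solid circular section σ = 32M/(πd³), so d³ = 32M/(π σ_allow) = 32×3.3100×10^7/(π×232.4) = 1.450×10^6 mm³.
d = 113.2 mm.

d = 113 mm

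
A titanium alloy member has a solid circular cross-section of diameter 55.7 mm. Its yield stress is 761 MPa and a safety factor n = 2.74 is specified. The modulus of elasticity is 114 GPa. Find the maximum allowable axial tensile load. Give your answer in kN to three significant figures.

F_allow = 677 kN

σ_allow = 761/2.74 = 277.7 MPa.
A = πd²/4 = π×55.7²/4 = 2437 mm².
F_allow = σ_allow × A = 277.7×2437 = 676800 N.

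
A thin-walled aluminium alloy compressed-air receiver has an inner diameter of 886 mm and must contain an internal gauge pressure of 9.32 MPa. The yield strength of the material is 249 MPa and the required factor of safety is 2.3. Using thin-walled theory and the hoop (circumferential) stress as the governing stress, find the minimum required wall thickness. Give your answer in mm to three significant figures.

σ_allow = 249/2.3 = 108.3 MPa.
Hoop stress σ_h = pD/(2t), so t = pD/(2σ_allow) = 9.32×886/(2×108.3) = 38.14 mm.

t = 38.1 mm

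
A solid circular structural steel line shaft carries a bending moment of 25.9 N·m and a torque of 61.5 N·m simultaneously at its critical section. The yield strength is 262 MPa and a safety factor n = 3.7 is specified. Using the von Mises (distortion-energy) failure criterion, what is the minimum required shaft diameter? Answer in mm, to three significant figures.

d = 20.4 mm

σ_allow = σ_y/n = 262/3.7 = 70.81 MPa.
For a solid shaft σ_b = 32M/(πd³) and τ = 16T/(πd³), so the von Mises stress is σ' = (16/πd³)·√(4M²+3T²).
√(4M²+3T²) = √(4×(25900)² + 3×(61500)²) = 118400 N·mm.
d³ = 16×118400/(π×70.81) = 8519 mm³.
d = 20.42 mm.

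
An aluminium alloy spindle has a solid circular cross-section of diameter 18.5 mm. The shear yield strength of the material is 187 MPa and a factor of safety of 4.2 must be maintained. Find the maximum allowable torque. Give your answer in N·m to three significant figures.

T_allow = 55.4 N·m

τ_allow = 187/4.2 = 44.52 MPa.
For a solid shaft T_allow = τ_allow·πd³/16; πd³/16 = π×18.5³/16 = 1243 mm³.
T_allow = 44.52×1243 = 55350 N·mm = 55.35 N·m.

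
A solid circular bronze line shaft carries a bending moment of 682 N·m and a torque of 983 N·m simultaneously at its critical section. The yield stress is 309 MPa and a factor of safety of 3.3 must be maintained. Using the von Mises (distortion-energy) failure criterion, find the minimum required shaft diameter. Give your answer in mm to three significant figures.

σ_allow = σ_y/n = 309/3.3 = 93.64 MPa.
For a solid shaft σ_b = 32M/(πd³) and τ = 16T/(πd³), so the von Mises stress is σ' = (16/πd³)·√(4M²+3T²).
√(4M²+3T²) = √(4×(682000)² + 3×(983000)²) = 2.182×10^6 N·mm.
d³ = 16×2.182×10^6/(π×93.64) = 118700 mm³.
d = 49.14 mm.

d = 49.1 mm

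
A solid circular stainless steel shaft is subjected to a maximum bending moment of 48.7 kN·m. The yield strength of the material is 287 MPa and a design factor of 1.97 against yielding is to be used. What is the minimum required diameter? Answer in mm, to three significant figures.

d = 150 mm

σ_allow = 287/1.97 = 145.7 MPa.
For a solid circular section σ = 32M/(πd³), so d³ = 32M/(π σ_allow) = 32×4.8700×10^7/(π×145.7) = 3.405×10^6 mm³.
d = 150.4 mm.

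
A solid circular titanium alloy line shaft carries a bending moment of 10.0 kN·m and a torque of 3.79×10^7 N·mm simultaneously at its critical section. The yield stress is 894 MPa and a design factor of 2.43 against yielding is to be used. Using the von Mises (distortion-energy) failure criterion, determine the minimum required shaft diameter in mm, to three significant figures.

σ_allow = σ_y/n = 894/2.43 = 367.9 MPa.
For a solid shaft σ_b = 32M/(πd³) and τ = 16T/(πd³), so the von Mises stress is σ' = (16/πd³)·√(4M²+3T²).
√(4M²+3T²) = √(4×(1.000×10^7)² + 3×(3.790×10^7)²) = 6.862×10^7 N·mm.
d³ = 16×6.862×10^7/(π×367.9) = 950000 mm³.
d = 98.30 mm.

d = 98.3 mm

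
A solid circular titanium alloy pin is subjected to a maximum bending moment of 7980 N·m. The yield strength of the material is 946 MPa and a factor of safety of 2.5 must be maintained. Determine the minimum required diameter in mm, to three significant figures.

d = 59.9 mm

σ_allow = 946/2.5 = 378.4 MPa.
For a solid circular section σ = 32M/(πd³), so d³ = 32M/(π σ_allow) = 32×7980000/(π×378.4) = 214800 mm³.
d = 59.89 mm.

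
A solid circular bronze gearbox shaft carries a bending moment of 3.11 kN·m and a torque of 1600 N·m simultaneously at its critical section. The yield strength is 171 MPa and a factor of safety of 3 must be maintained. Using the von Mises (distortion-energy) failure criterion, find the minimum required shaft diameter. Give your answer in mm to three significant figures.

σ_allow = σ_y/n = 171/3 = 57.00 MPa.
For a solid shaft σ_b = 32M/(πd³) and τ = 16T/(πd³), so the von Mises stress is σ' = (16/πd³)·√(4M²+3T²).
√(4M²+3T²) = √(4×(3.110×10^6)² + 3×(1.600×10^6)²) = 6.809×10^6 N·mm.
d³ = 16×6.809×10^6/(π×57.00) = 608400 mm³.
d = 84.74 mm.

d = 84.7 mm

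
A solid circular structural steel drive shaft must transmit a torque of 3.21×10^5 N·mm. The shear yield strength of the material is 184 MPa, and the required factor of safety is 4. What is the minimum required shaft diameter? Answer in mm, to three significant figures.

Allowable shear stress τ_allow = 184/4 = 46.00 MPa.
For a solid shaft τ = 16T/(πd³), so d³ = 16T/(π τ_allow) = 16×321000/(π×46.00) = 35540 mm³.
d = (35540)^(1/3) = 32.88 mm.

d = 32.9 mm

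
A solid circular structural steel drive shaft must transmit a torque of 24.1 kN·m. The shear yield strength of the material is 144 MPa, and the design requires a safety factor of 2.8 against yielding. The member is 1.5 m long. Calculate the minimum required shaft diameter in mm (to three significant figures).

d = 134 mm

Allowable shear stress τ_allow = 144/2.8 = 51.43 MPa.
For a solid shaft τ = 16T/(πd³), so d³ = 16T/(π τ_allow) = 16×2.4100×10^7/(π×51.43) = 2.387×10^6 mm³.
d = (2.387×10^6)^(1/3) = 133.6 mm.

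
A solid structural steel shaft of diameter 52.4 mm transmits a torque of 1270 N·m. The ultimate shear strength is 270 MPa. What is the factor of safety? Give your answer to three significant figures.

τ = 16T/(πd³) = 16×1270000/(π×52.4³) = 44.96 MPa.
n = τ_limit/τ = 270/44.96 = 6.006.

n = 6.01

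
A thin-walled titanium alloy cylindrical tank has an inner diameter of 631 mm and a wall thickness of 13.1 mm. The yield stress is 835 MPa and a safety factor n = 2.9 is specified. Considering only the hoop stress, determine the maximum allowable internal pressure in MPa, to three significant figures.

p_allow = 12.0 MPa

σ_allow = 835/2.9 = 287.9 MPa.
σ_h = pD/(2t) → p_allow = 2σ_allow t/D = 2×287.9×13.1/631 = 11.96 MPa.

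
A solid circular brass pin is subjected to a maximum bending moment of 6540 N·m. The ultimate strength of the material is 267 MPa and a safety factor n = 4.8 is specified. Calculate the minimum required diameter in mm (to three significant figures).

σ_allow = 267/4.8 = 55.62 MPa.
For a solid circular section σ = 32M/(πd³), so d³ = 32M/(π σ_allow) = 32×6540000/(π×55.62) = 1.198×10^6 mm³.
d = 106.2 mm.

d = 106 mm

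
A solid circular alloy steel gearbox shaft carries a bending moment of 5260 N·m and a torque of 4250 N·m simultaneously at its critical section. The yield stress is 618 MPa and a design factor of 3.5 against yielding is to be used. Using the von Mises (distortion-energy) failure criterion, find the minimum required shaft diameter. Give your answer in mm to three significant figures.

d = 71.8 mm

σ_allow = σ_y/n = 618/3.5 = 176.6 MPa.
For a solid shaft σ_b = 32M/(πd³) and τ = 16T/(πd³), so the von Mises stress is σ' = (16/πd³)·√(4M²+3T²).
√(4M²+3T²) = √(4×(5.260×10^6)² + 3×(4.250×10^6)²) = 1.284×10^7 N·mm.
d³ = 16×1.284×10^7/(π×176.6) = 370300 mm³.
d = 71.81 mm.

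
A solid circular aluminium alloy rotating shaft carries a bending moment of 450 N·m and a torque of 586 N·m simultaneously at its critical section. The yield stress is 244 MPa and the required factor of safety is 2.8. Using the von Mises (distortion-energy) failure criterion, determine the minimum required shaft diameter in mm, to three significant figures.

σ_allow = σ_y/n = 244/2.8 = 87.14 MPa.
For a solid shaft σ_b = 32M/(πd³) and τ = 16T/(πd³), so the von Mises stress is σ' = (16/πd³)·√(4M²+3T²).
√(4M²+3T²) = √(4×(450000)² + 3×(586000)²) = 1.357×10^6 N·mm.
d³ = 16×1.357×10^6/(π×87.14) = 79280 mm³.
d = 42.96 mm.

d = 43.0 mm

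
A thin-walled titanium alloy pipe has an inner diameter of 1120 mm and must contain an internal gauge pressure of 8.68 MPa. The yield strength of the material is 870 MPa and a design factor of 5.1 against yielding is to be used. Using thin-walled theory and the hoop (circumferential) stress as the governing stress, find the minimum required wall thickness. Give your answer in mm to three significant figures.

t = 28.5 mm

σ_allow = 870/5.1 = 170.6 MPa.
Hoop stress σ_h = pD/(2t), so t = pD/(2σ_allow) = 8.68×1120/(2×170.6) = 28.49 mm.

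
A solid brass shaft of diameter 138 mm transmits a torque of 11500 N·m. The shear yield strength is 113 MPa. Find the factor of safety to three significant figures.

n = 5.07

τ = 16T/(πd³) = 16×1.1500×10^7/(π×138³) = 22.29 MPa.
n = τ_limit/τ = 113/22.29 = 5.070.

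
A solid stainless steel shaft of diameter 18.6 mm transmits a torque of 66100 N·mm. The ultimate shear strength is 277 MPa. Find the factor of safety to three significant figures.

τ = 16T/(πd³) = 16×66100/(π×18.6³) = 52.32 MPa.
n = τ_limit/τ = 277/52.32 = 5.295.

n = 5.29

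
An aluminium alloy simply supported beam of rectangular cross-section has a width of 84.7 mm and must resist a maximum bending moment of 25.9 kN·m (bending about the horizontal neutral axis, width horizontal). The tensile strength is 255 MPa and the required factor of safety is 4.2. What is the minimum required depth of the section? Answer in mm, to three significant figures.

h = 174 mm

σ_allow = 255/4.2 = 60.71 MPa.
For a rectangular section σ = 6M/(bh²), so h² = 6M/(b σ_allow) = 6×2.5900×10^7/(84.7×60.71) = 30220 mm².
h = 173.8 mm.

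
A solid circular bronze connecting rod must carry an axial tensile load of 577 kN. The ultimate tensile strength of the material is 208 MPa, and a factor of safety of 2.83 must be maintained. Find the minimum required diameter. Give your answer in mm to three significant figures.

d = 100 mm

Allowable stress σ_allow = 208/2.83 = 73.50 MPa.
Required area A = F/σ_allow = 577000/73.50 = 7851 mm².
A = πd²/4 → d = √(4A/π) = 99.98 mm.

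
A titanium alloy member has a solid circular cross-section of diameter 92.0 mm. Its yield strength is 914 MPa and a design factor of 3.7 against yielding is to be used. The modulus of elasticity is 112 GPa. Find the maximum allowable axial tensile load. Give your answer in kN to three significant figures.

F_allow = 1640 kN

σ_allow = 914/3.7 = 247.0 MPa.
A = πd²/4 = π×92.0²/4 = 6648 mm².
F_allow = σ_allow × A = 247.0×6648 = 1.642×10^6 N.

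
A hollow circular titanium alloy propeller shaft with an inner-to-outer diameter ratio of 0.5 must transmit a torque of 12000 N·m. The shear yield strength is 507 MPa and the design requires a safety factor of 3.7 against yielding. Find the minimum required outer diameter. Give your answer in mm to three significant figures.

d_o = 78.1 mm

τ_allow = 507/3.7 = 137.0 MPa.
For a hollow shaft τ = 16T/[πd_o³(1−k⁴)] with k = 0.5, so 1−k⁴ = 0.9375.
d_o³ = 16T/[π τ_allow (1−k⁴)] = 16×1.2000×10^7/(π×137.0×0.9375) = 475700 mm³.
d_o = 78.07 mm.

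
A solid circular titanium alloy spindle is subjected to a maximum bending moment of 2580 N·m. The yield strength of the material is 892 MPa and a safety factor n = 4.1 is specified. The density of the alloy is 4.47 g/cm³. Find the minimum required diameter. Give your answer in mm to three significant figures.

d = 49.4 mm

σ_allow = 892/4.1 = 217.6 MPa.
For a solid circular section σ = 32M/(πd³), so d³ = 32M/(π σ_allow) = 32×2580000/(π×217.6) = 120800 mm³.
d = 49.43 mm.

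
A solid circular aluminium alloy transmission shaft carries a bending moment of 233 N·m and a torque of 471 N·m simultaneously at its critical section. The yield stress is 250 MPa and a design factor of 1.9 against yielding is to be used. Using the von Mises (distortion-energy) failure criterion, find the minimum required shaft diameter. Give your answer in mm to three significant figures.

d = 33.1 mm

σ_allow = σ_y/n = 250/1.9 = 131.6 MPa.
For a solid shaft σ_b = 32M/(πd³) and τ = 16T/(πd³), so the von Mises stress is σ' = (16/πd³)·√(4M²+3T²).
√(4M²+3T²) = √(4×(233000)² + 3×(471000)²) = 939500 N·mm.
d³ = 16×939500/(π×131.6) = 36370 mm³.
d = 33.13 mm.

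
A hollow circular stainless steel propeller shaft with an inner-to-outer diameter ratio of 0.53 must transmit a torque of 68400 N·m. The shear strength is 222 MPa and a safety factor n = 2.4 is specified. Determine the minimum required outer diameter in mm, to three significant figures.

d_o = 160 mm

τ_allow = 222/2.4 = 92.50 MPa.
For a hollow shaft τ = 16T/[πd_o³(1−k⁴)] with k = 0.53, so 1−k⁴ = 0.9211.
d_o³ = 16T/[π τ_allow (1−k⁴)] = 16×6.8400×10^7/(π×92.50×0.9211) = 4.089×10^6 mm³.
d_o = 159.9 mm.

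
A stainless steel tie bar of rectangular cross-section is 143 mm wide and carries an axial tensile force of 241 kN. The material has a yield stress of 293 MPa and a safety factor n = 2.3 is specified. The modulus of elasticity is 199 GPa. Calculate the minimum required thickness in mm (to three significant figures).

t = 13.2 mm

σ_allow = 293/2.3 = 127.4 MPa.
Required area A = F/σ_allow = 241000/127.4 = 1892 mm².
t = A/w = 1892/143 = 13.23 mm.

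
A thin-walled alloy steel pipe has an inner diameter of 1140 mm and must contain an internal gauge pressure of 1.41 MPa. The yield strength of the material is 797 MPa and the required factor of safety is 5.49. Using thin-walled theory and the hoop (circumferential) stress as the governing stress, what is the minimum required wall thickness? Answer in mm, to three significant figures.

t = 5.54 mm

σ_allow = 797/5.49 = 145.2 MPa.
Hoop stress σ_h = pD/(2t), so t = pD/(2σ_allow) = 1.41×1140/(2×145.2) = 5.536 mm.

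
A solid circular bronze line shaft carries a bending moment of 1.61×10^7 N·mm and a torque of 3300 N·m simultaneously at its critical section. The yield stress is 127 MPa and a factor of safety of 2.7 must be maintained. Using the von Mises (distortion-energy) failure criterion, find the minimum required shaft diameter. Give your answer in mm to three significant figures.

d = 152 mm

σ_allow = σ_y/n = 127/2.7 = 47.04 MPa.
For a solid shaft σ_b = 32M/(πd³) and τ = 16T/(πd³), so the von Mises stress is σ' = (16/πd³)·√(4M²+3T²).
√(4M²+3T²) = √(4×(1.610×10^7)² + 3×(3.300×10^6)²) = 3.270×10^7 N·mm.
d³ = 16×3.270×10^7/(π×47.04) = 3.541×10^6 mm³.
d = 152.4 mm.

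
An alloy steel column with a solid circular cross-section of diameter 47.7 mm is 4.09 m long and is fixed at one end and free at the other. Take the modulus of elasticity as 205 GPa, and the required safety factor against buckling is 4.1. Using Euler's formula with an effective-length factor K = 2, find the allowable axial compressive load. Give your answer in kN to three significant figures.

P_allow = 1.87 kN

I = πd⁴/64 = π×47.7⁴/64 = 254100 mm⁴.
Effective length L_e = KL = 2×4.09 m = 8180 mm.
Euler critical load P_cr = π²EI/L_e² = π²×205000×254100/8180² = 7684 N.
P_allow = P_cr/n = 7684/4.1 = 1874 N.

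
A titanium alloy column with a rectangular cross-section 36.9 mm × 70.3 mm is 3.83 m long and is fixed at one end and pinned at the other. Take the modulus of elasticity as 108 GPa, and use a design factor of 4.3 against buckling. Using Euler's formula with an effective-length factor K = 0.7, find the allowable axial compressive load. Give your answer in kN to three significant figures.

Buckling occurs about the weak axis: I_min = h·b³/12 = 70.3×36.9³/12 = 294300 mm⁴ (b = 36.9 mm is the smaller dimension).
Effective length L_e = KL = 0.7×3.83 m = 2681 mm.
Euler critical load P_cr = π²EI/L_e² = π²×108000×294300/2681² = 43650 N.
P_allow = P_cr/n = 43650/4.3 = 10150 N.

P_allow = 10.2 kN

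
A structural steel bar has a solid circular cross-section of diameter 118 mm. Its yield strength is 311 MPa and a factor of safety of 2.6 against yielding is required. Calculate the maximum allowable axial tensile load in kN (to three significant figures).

σ_allow = 311/2.6 = 119.6 MPa.
A = πd²/4 = π×118²/4 = 10940 mm².
F_allow = σ_allow × A = 119.6×10940 = 1.308×10^6 N.

F_allow = 1310 kN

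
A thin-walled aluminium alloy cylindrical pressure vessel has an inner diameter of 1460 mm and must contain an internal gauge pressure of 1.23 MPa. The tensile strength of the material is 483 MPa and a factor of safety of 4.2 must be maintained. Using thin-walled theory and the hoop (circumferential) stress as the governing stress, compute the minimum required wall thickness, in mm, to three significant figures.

σ_allow = 483/4.2 = 115.0 MPa.
Hoop stress σ_h = pD/(2t), so t = pD/(2σ_allow) = 1.23×1460/(2×115.0) = 7.808 mm.

t = 7.81 mm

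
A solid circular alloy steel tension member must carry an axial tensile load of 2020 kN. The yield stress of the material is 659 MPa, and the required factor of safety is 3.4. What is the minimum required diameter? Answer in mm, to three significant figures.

d = 115 mm

Allowable stress σ_allow = 659/3.4 = 193.8 MPa.
Required area A = F/σ_allow = 2020000/193.8 = 10420 mm².
A = πd²/4 → d = √(4A/π) = 115.2 mm.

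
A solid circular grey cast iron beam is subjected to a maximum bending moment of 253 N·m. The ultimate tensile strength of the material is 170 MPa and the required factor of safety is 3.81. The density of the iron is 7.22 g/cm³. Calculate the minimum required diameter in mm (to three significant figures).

d = 38.7 mm

σ_allow = 170/3.81 = 44.62 MPa.
For a solid circular section σ = 32M/(πd³), so d³ = 32M/(π σ_allow) = 32×253000/(π×44.62) = 57760 mm³.
d = 38.65 mm.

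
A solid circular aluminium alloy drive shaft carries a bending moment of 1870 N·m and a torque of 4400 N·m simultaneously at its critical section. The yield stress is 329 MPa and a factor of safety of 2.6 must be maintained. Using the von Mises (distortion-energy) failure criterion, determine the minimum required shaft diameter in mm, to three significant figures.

d = 69.9 mm

σ_allow = σ_y/n = 329/2.6 = 126.5 MPa.
For a solid shaft σ_b = 32M/(πd³) and τ = 16T/(πd³), so the von Mises stress is σ' = (16/πd³)·√(4M²+3T²).
√(4M²+3T²) = √(4×(1.870×10^6)² + 3×(4.400×10^6)²) = 8.489×10^6 N·mm.
d³ = 16×8.489×10^6/(π×126.5) = 341700 mm³.
d = 69.91 mm.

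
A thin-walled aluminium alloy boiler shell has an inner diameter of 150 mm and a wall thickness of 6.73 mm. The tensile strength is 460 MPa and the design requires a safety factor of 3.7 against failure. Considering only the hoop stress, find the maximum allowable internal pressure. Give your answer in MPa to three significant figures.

p_allow = 11.2 MPa

σ_allow = 460/3.7 = 124.3 MPa.
σ_h = pD/(2t) → p_allow = 2σ_allow t/D = 2×124.3×6.73/150 = 11.16 MPa.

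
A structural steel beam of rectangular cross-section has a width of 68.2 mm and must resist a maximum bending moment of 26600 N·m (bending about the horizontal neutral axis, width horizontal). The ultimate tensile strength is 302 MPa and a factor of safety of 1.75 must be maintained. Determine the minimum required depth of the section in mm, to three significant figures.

h = 116 mm

σ_allow = 302/1.75 = 172.6 MPa.
For a rectangular section σ = 6M/(bh²), so h² = 6M/(b σ_allow) = 6×2.6600×10^7/(68.2×172.6) = 13560 mm².
h = 116.5 mm.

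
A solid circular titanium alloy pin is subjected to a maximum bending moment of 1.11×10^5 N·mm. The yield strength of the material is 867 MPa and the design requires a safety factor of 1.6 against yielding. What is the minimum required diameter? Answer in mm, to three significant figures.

d = 12.8 mm

σ_allow = 867/1.6 = 541.9 MPa.
For a solid circular section σ = 32M/(πd³), so d³ = 32M/(π σ_allow) = 32×111000/(π×541.9) = 2087 mm³.
d = 12.78 mm.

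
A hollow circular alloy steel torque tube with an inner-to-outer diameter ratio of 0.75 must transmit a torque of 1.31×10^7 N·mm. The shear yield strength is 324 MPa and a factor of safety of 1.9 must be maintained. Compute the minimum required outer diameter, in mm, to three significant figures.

d_o = 83.0 mm

τ_allow = 324/1.9 = 170.5 MPa.
For a hollow shaft τ = 16T/[πd_o³(1−k⁴)] with k = 0.75, so 1−k⁴ = 0.6836.
d_o³ = 16T/[π τ_allow (1−k⁴)] = 16×1.3100×10^7/(π×170.5×0.6836) = 572300 mm³.
d_o = 83.03 mm.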